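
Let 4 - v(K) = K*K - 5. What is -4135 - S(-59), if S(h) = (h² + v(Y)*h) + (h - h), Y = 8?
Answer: -10861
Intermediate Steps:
v(K) = 9 - K² (v(K) = 4 - (K*K - 5) = 4 - (K² - 5) = 4 - (-5 + K²) = 4 + (5 - K²) = 9 - K²)
S(h) = h² - 55*h (S(h) = (h² + (9 - 1*8²)*h) + (h - h) = (h² + (9 - 1*64)*h) + 0 = (h² + (9 - 64)*h) + 0 = (h² - 55*h) + 0 = h² - 55*h)
-4135 - S(-59) = -4135 - (-59)*(-55 - 59) = -4135 - (-59)*(-114) = -4135 - 1*6726 = -4135 - 6726 = -10861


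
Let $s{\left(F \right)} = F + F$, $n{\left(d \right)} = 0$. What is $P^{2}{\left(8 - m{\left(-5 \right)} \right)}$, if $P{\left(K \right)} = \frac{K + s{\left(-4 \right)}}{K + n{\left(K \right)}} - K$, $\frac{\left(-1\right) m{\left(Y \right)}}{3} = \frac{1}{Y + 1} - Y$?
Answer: $\frac{59182249}{126736} \approx 466.97$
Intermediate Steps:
$s{\left(F \right)} = 2 F$
$m{\left(Y \right)} = - \frac{3}{1 + Y} + 3 Y$ ($m{\left(Y \right)} = - 3 \left(\frac{1}{Y + 1} - Y\right) = - 3 \left(\frac{1}{1 + Y} - Y\right) = - \frac{3}{1 + Y} + 3 Y$)
$P{\left(K \right)} = - K + \frac{-8 + K}{K}$ ($P{\left(K \right)} = \frac{K + 2 \left(-4\right)}{K + 0} - K = \frac{K - 8}{K} - K = \frac{-8 + K}{K} - K = - K + \frac{-8 + K}{K}$)
$P^{2}{\left(8 - m{\left(-5 \right)} \right)} = \left(1 - \left(8 - \frac{3 \left(-1 - 5 + \left(-5\right)^{2}\right)}{1 - 5}\right) - \frac{8}{8 - \frac{3 \left(-1 - 5 + \left(-5\right)^{2}\right)}{1 - 5}}\right)^{2} = \left(1 - \left(8 - \frac{3 \left(-1 - 5 + 25\right)}{-4}\right) - \frac{8}{8 - \frac{3 \left(-1 - 5 + 25\right)}{-4}}\right)^{2} = \left(1 - \left(8 - 3 \left(- \frac{1}{4}\right) 19\right) - \frac{8}{8 - 3 \left(- \frac{1}{4}\right) 19}\right)^{2} = \left(1 - \left(8 - - \frac{57}{4}\right) - \frac{8}{8 - - \frac{57}{4}}\right)^{2} = \left(1 - \left(8 + \frac{57}{4}\right) - \frac{8}{8 + \frac{57}{4}}\right)^{2} = \left(1 - \frac{89}{4} - \frac{8}{\frac{89}{4}}\right)^{2} = \left(1 - \frac{89}{4} - \frac{32}{89}\right)^{2} = \left(- \frac{7693}{356}\right)^{2} = \frac{59182249}{126736}$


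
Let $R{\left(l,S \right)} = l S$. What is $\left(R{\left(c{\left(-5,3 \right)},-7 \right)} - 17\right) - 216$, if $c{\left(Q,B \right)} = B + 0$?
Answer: $-254$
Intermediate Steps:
$c{\left(Q,B \right)} = B$
$R{\left(l,S \right)} = S l$
$\left(R{\left(c{\left(-5,3 \right)},-7 \right)} - 17\right) - 216 = \left(\left(-7\right) 3 - 17\right) - 216 = \left(-21 - 17\right) - 216 = -38 - 216 = -254$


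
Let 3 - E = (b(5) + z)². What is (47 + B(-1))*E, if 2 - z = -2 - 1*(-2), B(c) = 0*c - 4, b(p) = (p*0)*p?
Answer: -43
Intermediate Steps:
b(p) = 0 (b(p) = 0*p = 0)
B(c) = -4 (B(c) = 0 - 4 = -4)
z = 2 (z = 2 - (-2 - 1*(-2)) = 2 - (-2 + 2) = 2 - 1*0 = 2 + 0 = 2)
E = -1 (E = 3 - (0 + 2)² = 3 - 1*2² = 3 - 1*4 = 3 - 4 = -1)
(47 + B(-1))*E = (47 - 4)*(-1) = 43*(-1) = -43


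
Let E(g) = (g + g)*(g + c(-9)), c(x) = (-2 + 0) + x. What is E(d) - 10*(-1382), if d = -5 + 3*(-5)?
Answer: 15060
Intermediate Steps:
c(x) = -2 + x
d = -20 (d = -5 - 15 = -20)
E(g) = 2*g*(-11 + g) (E(g) = (g + g)*(g + (-2 - 9)) = (2*g)*(g - 11) = (2*g)*(-11 + g) = 2*g*(-11 + g))
E(d) - 10*(-1382) = 2*(-20)*(-11 - 20) - 10*(-1382) = 2*(-20)*(-31) + 13820 = 1240 + 13820 = 15060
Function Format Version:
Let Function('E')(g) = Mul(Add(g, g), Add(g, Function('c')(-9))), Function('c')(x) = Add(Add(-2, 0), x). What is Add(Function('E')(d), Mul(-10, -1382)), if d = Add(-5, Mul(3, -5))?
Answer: 15060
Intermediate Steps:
Function('c')(x) = Add(-2, x)
d = -20 (d = Add(-5, -15) = -20)
Function('E')(g) = Mul(2, g, Add(-11, g)) (Function('E')(g) = Mul(Add(g, g), Add(g, Add(-2, -9))) = Mul(Mul(2, g), Add(g, -11)) = Mul(Mul(2, g), Add(-11, g)) = Mul(2, g, Add(-11, g)))
Add(Function('E')(d), Mul(-10, -1382)) = Add(Mul(2, -20, Add(-11, -20)), Mul(-10, -1382)) = Add(Mul(2, -20, -31), 13820) = Add(1240, 13820) = 15060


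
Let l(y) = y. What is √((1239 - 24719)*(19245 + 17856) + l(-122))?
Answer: I*√871131602 ≈ 29515.0*I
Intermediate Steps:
√((1239 - 24719)*(19245 + 17856) + l(-122)) = √((1239 - 24719)*(19245 + 17856) - 122) = √(-23480*37101 - 122) = √(-871131480 - 122) = √(-871131602) = I*√871131602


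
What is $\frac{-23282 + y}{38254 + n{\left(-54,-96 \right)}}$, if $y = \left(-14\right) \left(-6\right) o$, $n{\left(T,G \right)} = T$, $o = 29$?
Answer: $- \frac{10423}{19100} \approx -0.54571$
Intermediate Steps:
$y = 2436$ ($y = \left(-14\right) \left(-6\right) 29 = 84 \cdot 29 = 2436$)
$\frac{-23282 + y}{38254 + n{\left(-54,-96 \right)}} = \frac{-23282 + 2436}{38254 - 54} = - \frac{20846}{38200} = \left(-20846\right) \frac{1}{38200} = - \frac{10423}{19100}$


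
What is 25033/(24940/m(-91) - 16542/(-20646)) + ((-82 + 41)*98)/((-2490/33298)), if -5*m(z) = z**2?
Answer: 8763032431167707/168598722945 ≈ 51976.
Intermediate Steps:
m(z) = -z**2/5
25033/(24940/m(-91) - 16542/(-20646)) + ((-82 + 41)*98)/((-2490/33298)) = 25033/(24940/((-1/5*(-91)**2)) - 16542/(-20646)) + ((-82 + 41)*98)/((-2490/33298)) = 25033/(24940/((-1/5*8281)) - 16542*(-1/20646)) + (-41*98)/((-2490*1/33298)) = 25033/(24940/(-8281/5) + 919/1147) - 4018/(-1245/16649) = 25033/(24940*(-5/8281) + 919/1147) - 4018*(-16649/1245) = 25033/(-124700/8281 + 919/1147) + 66895682/1245 = 25033/(-135420661/9498307) + 66895682/1245 = 25033*(-9498307/135420661) + 66895682/1245 = -237771119131/135420661 + 66895682/1245 = 8763032431167707/168598722945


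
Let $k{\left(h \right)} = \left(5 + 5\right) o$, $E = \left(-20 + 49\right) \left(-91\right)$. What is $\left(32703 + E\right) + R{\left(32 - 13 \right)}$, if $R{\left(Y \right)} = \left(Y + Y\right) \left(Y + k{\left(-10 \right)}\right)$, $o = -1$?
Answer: $30406$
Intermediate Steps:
$E = -2639$ ($E = 29 \left(-91\right) = -2639$)
$k{\left(h \right)} = -10$ ($k{\left(h \right)} = \left(5 + 5\right) \left(-1\right) = 10 \left(-1\right) = -10$)
$R{\left(Y \right)} = 2 Y \left(-10 + Y\right)$ ($R{\left(Y \right)} = \left(Y + Y\right) \left(Y - 10\right) = 2 Y \left(-10 + Y\right)$)
$\left(32703 + E\right) + R{\left(32 - 13 \right)} = \left(32703 - 2639\right) + 2 \left(32 - 13\right) \left(-10 + \left(32 - 13\right)\right) = 30064 + 2 \left(32 - 13\right) \left(-10 + \left(32 - 13\right)\right) = 30064 + 2 \cdot 19 \left(-10 + 19\right) = 30064 + 2 \cdot 19 \cdot 9 = 30064 + 342 = 30406$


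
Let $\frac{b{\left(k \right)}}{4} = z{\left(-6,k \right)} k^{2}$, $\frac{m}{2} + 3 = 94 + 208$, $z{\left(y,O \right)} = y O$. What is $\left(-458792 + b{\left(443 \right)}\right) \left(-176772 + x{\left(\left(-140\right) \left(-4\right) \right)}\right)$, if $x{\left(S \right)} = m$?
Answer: $367671290359840$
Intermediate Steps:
$z{\left(y,O \right)} = O y$
$m = 598$ ($m = -6 + 2 \left(94 + 208\right) = -6 + 2 \cdot 302 = -6 + 604 = 598$)
$b{\left(k \right)} = - 24 k^{3}$ ($b{\left(k \right)} = 4 k \left(-6\right) k^{2} = 4 - 6 k k^{2} = 4 \left(- 6 k^{3}\right) = - 24 k^{3}$)
$x{\left(S \right)} = 598$
$\left(-458792 + b{\left(443 \right)}\right) \left(-176772 + x{\left(\left(-140\right) \left(-4\right) \right)}\right) = \left(-458792 - 24 \cdot 443^{3}\right) \left(-176772 + 598\right) = \left(-458792 - 2086519368\right) \left(-176174\right) = \left(-2086978160\right) \left(-176174\right) = 367671290359840$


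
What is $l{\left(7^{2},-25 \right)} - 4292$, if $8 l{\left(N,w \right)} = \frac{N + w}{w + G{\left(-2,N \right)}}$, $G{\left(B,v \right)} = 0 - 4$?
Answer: $- \frac{124471}{29} \approx -4292.1$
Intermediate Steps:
$G{\left(B,v \right)} = -4$ ($G{\left(B,v \right)} = 0 - 4 = -4$)
$l{\left(N,w \right)} = \frac{N + w}{8 \left(-4 + w\right)}$ ($l{\left(N,w \right)} = \frac{\left(N + w\right) \frac{1}{w - 4}}{8} = \frac{\left(N + w\right) \frac{1}{-4 + w}}{8} = \frac{\frac{1}{-4 + w} \left(N + w\right)}{8} = \frac{N + w}{8 \left(-4 + w\right)}$)
$l{\left(7^{2},-25 \right)} - 4292 = \frac{7^{2} - 25}{8 \left(-4 - 25\right)} - 4292 = \frac{49 - 25}{8 \left(-29\right)} - 4292 = \frac{1}{8} \left(- \frac{1}{29}\right) 24 - 4292 = - \frac{3}{29} - 4292 = - \frac{124471}{29}$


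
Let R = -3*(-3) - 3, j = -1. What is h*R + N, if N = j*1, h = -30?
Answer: -181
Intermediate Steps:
R = 6 (R = 9 - 3 = 6)
N = -1 (N = -1*1 = -1)
h*R + N = -30*6 - 1 = -180 - 1 = -181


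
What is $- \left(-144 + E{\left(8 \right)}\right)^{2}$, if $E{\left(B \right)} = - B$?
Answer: $-23104$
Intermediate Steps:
$- \left(-144 + E{\left(8 \right)}\right)^{2} = - \left(-144 - 8\right)^{2} = - \left(-152\right)^{2} = \left(-1\right) 23104 = -23104$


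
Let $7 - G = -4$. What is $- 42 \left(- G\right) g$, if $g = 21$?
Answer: $9702$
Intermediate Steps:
$G = 11$ ($G = 7 - -4 = 7 + 4 = 11$)
$- 42 \left(- G\right) g = - 42 \left(\left(-1\right) 11\right) 21 = \left(-42\right) \left(-11\right) 21 = 462 \cdot 21 = 9702$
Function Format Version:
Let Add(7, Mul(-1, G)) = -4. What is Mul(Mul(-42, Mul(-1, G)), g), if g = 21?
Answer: 9702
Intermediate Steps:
G = 11 (G = Add(7, Mul(-1, -4)) = Add(7, 4) = 11)
Mul(Mul(-42, Mul(-1, G)), g) = Mul(Mul(-42, Mul(-1, 11)), 21) = Mul(Mul(-42, -11), 21) = Mul(462, 21) = 9702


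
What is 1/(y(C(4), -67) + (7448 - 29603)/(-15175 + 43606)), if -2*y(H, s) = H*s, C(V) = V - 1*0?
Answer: 9477/1262533 ≈ 0.0075063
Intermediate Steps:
C(V) = V (C(V) = V + 0 = V)
y(H, s) = -H*s/2
1/(y(C(4), -67) + (7448 - 29603)/(-15175 + 43606)) = 1/(-½*4*(-67) + (7448 - 29603)/(-15175 + 43606)) = 1/(134 - 22155/28431) = 1/(134 - 22155*1/28431) = 1/(134 - 7385/9477) = 1/(1262533/9477) = 9477/1262533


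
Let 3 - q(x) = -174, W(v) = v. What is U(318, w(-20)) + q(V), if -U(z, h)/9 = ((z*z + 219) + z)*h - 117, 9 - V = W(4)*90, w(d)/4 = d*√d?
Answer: 1230 + 146391840*I*√5 ≈ 1230.0 + 3.2734e+8*I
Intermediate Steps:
w(d) = 4*d^(3/2) (w(d) = 4*(d*√d) = 4*d^(3/2))
V = -351 (V = 9 - 4*90 = 9 - 1*360 = 9 - 360 = -351)
U(z, h) = 1053 - 9*h*(219 + z + z²) (U(z, h) = -9*(((z*z + 219) + z)*h - 117) = -9*(((z² + 219) + z)*h - 117) = -9*(((219 + z²) + z)*h - 117) = -9*((219 + z + z²)*h - 117) = -9*(h*(219 + z + z²) - 117) = -9*(-117 + h*(219 + z + z²)) = 1053 - 9*h*(219 + z + z²))
q(x) = 177 (q(x) = 3 - 1*(-174) = 3 + 174 = 177)
U(318, w(-20)) + q(V) = (1053 - 7884*(-20)^(3/2) - 9*4*(-20)^(3/2)*318 - 9*4*(-20)^(3/2)*318²) + 177 = (1053 - 7884*(-40*I*√5) - 9*4*(-40*I*√5)*318 - 9*4*(-40*I*√5)*101124) + 177 = (1053 - (-315360)*I*√5 - 9*(-160*I*√5)*318 - 9*(-160*I*√5)*101124) + 177 = (1053 + 315360*I*√5 + 457920*I*√5 + 145618560*I*√5) + 177 = (1053 + 146391840*I*√5) + 177 = 1230 + 146391840*I*√5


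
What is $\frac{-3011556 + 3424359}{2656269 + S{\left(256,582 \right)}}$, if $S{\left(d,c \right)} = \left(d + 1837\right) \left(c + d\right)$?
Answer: $\frac{412803}{4410203} \approx 0.093602$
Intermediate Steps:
$S{\left(d,c \right)} = \left(1837 + d\right) \left(c + d\right)$
$\frac{-3011556 + 3424359}{2656269 + S{\left(256,582 \right)}} = \frac{-3011556 + 3424359}{2656269 + \left(256^{2} + 1837 \cdot 582 + 1837 \cdot 256 + 582 \cdot 256\right)} = \frac{412803}{2656269 + \left(65536 + 1069134 + 470272 + 148992\right)} = \frac{412803}{2656269 + 1753934} = \frac{412803}{4410203}$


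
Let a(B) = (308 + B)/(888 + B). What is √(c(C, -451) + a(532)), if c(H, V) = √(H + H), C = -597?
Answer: √(2982 + 5041*I*√1194)/71 ≈ 4.1923 + 4.1212*I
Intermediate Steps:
a(B) = (308 + B)/(888 + B)
c(H, V) = √2*√H (c(H, V) = √(2*H) = √2*√H)
√(c(C, -451) + a(532)) = √(√2*√(-597) + (308 + 532)/(888 + 532)) = √(√2*(I*√597) + 840/1420) = √(I*√1194 + (1/1420)*840) = √(I*√1194 + 42/71) = √(42/71 + I*√1194)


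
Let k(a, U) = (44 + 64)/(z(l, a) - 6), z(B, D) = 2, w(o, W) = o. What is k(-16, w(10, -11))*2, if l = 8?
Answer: -54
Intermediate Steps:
k(a, U) = -27 (k(a, U) = (44 + 64)/(2 - 6) = 108/(-4) = 108*(-1/4) = -27)
k(-16, w(10, -11))*2 = -27*2 = -54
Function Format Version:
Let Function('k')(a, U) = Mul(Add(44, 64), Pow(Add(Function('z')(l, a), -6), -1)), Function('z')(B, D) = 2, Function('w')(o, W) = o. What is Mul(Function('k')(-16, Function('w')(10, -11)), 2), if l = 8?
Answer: -54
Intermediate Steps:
Function('k')(a, U) = -27 (Function('k')(a, U) = Mul(Add(44, 64), Pow(Add(2, -6), -1)) = Mul(108, Pow(-4, -1)) = Mul(108, Rational(-1, 4)) = -27)
Mul(Function('k')(-16, Function('w')(10, -11)), 2) = Mul(-27, 2) = -54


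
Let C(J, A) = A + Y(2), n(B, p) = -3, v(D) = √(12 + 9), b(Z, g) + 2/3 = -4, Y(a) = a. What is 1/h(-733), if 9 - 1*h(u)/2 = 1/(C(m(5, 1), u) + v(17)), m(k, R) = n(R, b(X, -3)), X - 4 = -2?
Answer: 687113/12369914 - √21/86589398 ≈ 0.055547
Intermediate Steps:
X = 2 (X = 4 - 2 = 2)
b(Z, g) = -14/3 (b(Z, g) = -⅔ - 4 = -14/3)
v(D) = √21
m(k, R) = -3
C(J, A) = 2 + A (C(J, A) = A + 2 = 2 + A)
h(u) = 18 - 2/(2 + u + √21) (h(u) = 18 - 2/((2 + u) + √21) = 18 - 2/(2 + u + √21))
1/h(-733) = 1/(2*(17 + 9*(-733) + 9*√21)/(2 - 733 + √21)) = 1/(2*(17 - 6597 + 9*√21)/(-731 + √21)) = 1/(2*(-6580 + 9*√21)/(-731 + √21)) = (-731 + √21)/(2*(-6580 + 9*√21))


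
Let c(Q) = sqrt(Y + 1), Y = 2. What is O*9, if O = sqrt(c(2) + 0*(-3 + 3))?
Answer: 9*3**(1/4) ≈ 11.845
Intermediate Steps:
c(Q) = sqrt(3) (c(Q) = sqrt(2 + 1) = sqrt(3))
O = 3**(1/4) (O = sqrt(sqrt(3) + 0*(-3 + 3)) = sqrt(sqrt(3) + 0*0) = sqrt(sqrt(3) + 0) = sqrt(sqrt(3)) = 3**(1/4) ≈ 1.3161)
O*9 = 3**(1/4)*9 = 9*3**(1/4)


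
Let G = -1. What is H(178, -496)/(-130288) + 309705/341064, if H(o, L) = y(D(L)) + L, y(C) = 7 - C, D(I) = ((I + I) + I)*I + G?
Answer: 6088310153/925761384 ≈ 6.5765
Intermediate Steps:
D(I) = -1 + 3*I² (D(I) = ((I + I) + I)*I - 1 = (2*I + I)*I - 1 = (3*I)*I - 1 = 3*I² - 1 = -1 + 3*I²)
H(o, L) = 8 + L - 3*L² (H(o, L) = (7 - (-1 + 3*L²)) + L = (7 + (1 - 3*L²)) + L = (8 - 3*L²) + L = 8 + L - 3*L²)
H(178, -496)/(-130288) + 309705/341064 = (8 - 496 - 3*(-496)²)/(-130288) + 309705/341064 = (8 - 496 - 3*246016)*(-1/130288) + 309705*(1/341064) = (8 - 496 - 738048)*(-1/130288) + 103235/113688 = -738536*(-1/130288) + 103235/113688 = 92317/16286 + 103235/113688 = 6088310153/925761384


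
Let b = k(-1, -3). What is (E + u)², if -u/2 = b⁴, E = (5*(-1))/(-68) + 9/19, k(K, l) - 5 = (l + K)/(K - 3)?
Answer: 11210155296649/1669264 ≈ 6.7156e+6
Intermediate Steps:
k(K, l) = 5 + (K + l)/(-3 + K) (k(K, l) = 5 + (l + K)/(K - 3) = 5 + (K + l)/(-3 + K))
E = 707/1292 (E = -5*(-1/68) + 9*(1/19) = 5/68 + 9/19 = 707/1292 ≈ 0.54721)
b = 6 (b = (-15 - 3 + 6*(-1))/(-3 - 1) = (-15 - 3 - 6)/(-4) = -¼*(-24) = 6)
u = -2592 (u = -2*6⁴ = -2*1296 = -2592)
(E + u)² = (707/1292 - 2592)² = (-3348157/1292)² = 11210155296649/1669264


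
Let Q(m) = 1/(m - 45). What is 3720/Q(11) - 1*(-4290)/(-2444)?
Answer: -11889285/94 ≈ -1.2648e+5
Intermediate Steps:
Q(m) = 1/(-45 + m)
3720/Q(11) - 1*(-4290)/(-2444) = 3720/(1/(-45 + 11)) - 1*(-4290)/(-2444) = 3720/(1/(-34)) + 4290*(-1/2444) = 3720/(-1/34) - 165/94 = 3720*(-34) - 165/94 = -126480 - 165/94 = -11889285/94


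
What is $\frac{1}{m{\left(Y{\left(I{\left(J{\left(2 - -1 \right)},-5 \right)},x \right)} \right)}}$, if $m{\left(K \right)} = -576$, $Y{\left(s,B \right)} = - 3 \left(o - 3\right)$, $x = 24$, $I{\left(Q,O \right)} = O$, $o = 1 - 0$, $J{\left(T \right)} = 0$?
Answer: $- \frac{1}{576} \approx -0.0017361$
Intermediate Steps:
$o = 1$ ($o = 1 + 0 = 1$)
$Y{\left(s,B \right)} = 6$ ($Y{\left(s,B \right)} = - 3 \left(1 - 3\right) = \left(-3\right) \left(-2\right) = 6$)
$\frac{1}{m{\left(Y{\left(I{\left(J{\left(2 - -1 \right)},-5 \right)},x \right)} \right)}} = \frac{1}{-576} = - \frac{1}{576}$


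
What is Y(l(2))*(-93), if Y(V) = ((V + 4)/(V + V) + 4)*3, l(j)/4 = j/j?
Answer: -1395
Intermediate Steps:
l(j) = 4 (l(j) = 4*(j/j) = 4*1 = 4)
Y(V) = 12 + 3*(4 + V)/(2*V) (Y(V) = ((4 + V)/((2*V)) + 4)*3 = ((4 + V)*(1/(2*V)) + 4)*3 = ((4 + V)/(2*V) + 4)*3 = (4 + (4 + V)/(2*V))*3 = 12 + 3*(4 + V)/(2*V))
Y(l(2))*(-93) = (27/2 + 6/4)*(-93) = (27/2 + 6*(¼))*(-93) = (27/2 + 3/2)*(-93) = 15*(-93) = -1395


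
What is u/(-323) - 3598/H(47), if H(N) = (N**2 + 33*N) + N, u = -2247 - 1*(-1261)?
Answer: 152444/72333 ≈ 2.1075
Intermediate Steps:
u = -986 (u = -2247 + 1261 = -986)
H(N) = N**2 + 34*N
u/(-323) - 3598/H(47) = -986/(-323) - 3598*1/(47*(34 + 47)) = -986*(-1/323) - 3598/(47*81) = 58/19 - 3598/3807 = 152444/72333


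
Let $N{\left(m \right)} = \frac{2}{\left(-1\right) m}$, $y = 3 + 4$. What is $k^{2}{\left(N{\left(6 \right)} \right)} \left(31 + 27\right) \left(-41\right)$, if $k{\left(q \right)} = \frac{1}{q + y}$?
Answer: $- \frac{10701}{200} \approx -53.505$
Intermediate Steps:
$y = 7$
$N{\left(m \right)} = - \frac{2}{m}$ ($N{\left(m \right)} = 2 \left(- \frac{1}{m}\right) = - \frac{2}{m}$)
$k{\left(q \right)} = \frac{1}{7 + q}$ ($k{\left(q \right)} = \frac{1}{q + 7} = \frac{1}{7 + q}$)
$k^{2}{\left(N{\left(6 \right)} \right)} \left(31 + 27\right) \left(-41\right) = \left(\frac{1}{7 - \frac{2}{6}}\right)^{2} \left(31 + 27\right) \left(-41\right) = \left(\frac{1}{7 - \frac{1}{3}}\right)^{2} \cdot 58 \left(-41\right) = \left(\frac{1}{7 - \frac{1}{3}}\right)^{2} \left(-2378\right) = \left(\frac{1}{\frac{20}{3}}\right)^{2} \left(-2378\right) = \left(\frac{3}{20}\right)^{2} \left(-2378\right) = \frac{9}{400} \left(-2378\right) = - \frac{10701}{200}$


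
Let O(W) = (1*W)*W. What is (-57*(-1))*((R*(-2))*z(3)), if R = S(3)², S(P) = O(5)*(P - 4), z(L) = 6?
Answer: -427500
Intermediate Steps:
O(W) = W² (O(W) = W*W = W²)
S(P) = -100 + 25*P (S(P) = 5²*(P - 4) = 25*(-4 + P) = -100 + 25*P)
R = 625 (R = (-100 + 25*3)² = (-100 + 75)² = (-25)² = 625)
(-57*(-1))*((R*(-2))*z(3)) = (-57*(-1))*((625*(-2))*6) = (-19*(-3))*(-1250*6) = 57*(-7500) = -427500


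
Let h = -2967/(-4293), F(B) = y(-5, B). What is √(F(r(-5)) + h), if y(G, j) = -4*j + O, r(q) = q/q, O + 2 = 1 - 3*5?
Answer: I*√4393329/477 ≈ 4.3942*I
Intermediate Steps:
O = -16 (O = -2 + (1 - 3*5) = -2 + (1 - 15) = -2 - 14 = -16)
r(q) = 1
y(G, j) = -16 - 4*j (y(G, j) = -4*j - 16 = -16 - 4*j)
F(B) = -16 - 4*B
h = 989/1431 (h = -2967*(-1/4293) = 989/1431 ≈ 0.69112)
√(F(r(-5)) + h) = √((-16 - 4*1) + 989/1431) = √((-16 - 4) + 989/1431) = √(-20 + 989/1431) = √(-27631/1431) = I*√4393329/477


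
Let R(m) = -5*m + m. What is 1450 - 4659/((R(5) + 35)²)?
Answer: 107197/75 ≈ 1429.3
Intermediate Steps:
R(m) = -4*m
1450 - 4659/((R(5) + 35)²) = 1450 - 4659/((-4*5 + 35)²) = 1450 - 4659/((-20 + 35)²) = 1450 - 4659/(15²) = 1450 - 4659/225 = 1450 - 1*1553/75 = 1450 - 1553/75 = 107197/75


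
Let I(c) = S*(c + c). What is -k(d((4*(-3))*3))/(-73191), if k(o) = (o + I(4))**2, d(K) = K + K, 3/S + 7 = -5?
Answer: 5476/73191 ≈ 0.074818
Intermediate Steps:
S = -1/4 (S = 3/(-7 - 5) = 3/(-12) = 3*(-1/12) = -1/4 ≈ -0.25000)
d(K) = 2*K
I(c) = -c/2 (I(c) = -(c + c)/4 = -c/2)
k(o) = (-2 + o)**2 (k(o) = (o - 1/2*4)**2 = (o - 2)**2 = (-2 + o)**2)
-k(d((4*(-3))*3))/(-73191) = -(-2 + 2*((4*(-3))*3))**2/(-73191) = -(-2 + 2*(-12*3))**2*(-1)/73191 = -(-2 + 2*(-36))**2*(-1)/73191 = -(-2 - 72)**2*(-1)/73191 = -(-74)**2*(-1)/73191 = -5476*(-1)/73191 = -1*(-5476/73191) = 5476/73191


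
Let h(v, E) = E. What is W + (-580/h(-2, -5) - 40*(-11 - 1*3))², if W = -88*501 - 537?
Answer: 412351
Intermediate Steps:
W = -44625 (W = -44088 - 537 = -44625)
W + (-580/h(-2, -5) - 40*(-11 - 1*3))² = -44625 + (-580/(-5) - 40*(-11 - 1*3))² = -44625 + (-580*(-⅕) - 40*(-11 - 3))² = -44625 + (116 - 40*(-14))² = -44625 + (116 + 560)² = -44625 + 676² = -44625 + 456976 = 412351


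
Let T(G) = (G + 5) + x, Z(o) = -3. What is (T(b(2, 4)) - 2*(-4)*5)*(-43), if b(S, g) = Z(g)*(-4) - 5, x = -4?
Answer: -2064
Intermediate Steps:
b(S, g) = 7 (b(S, g) = -3*(-4) - 5 = 12 - 5 = 7)
T(G) = 1 + G (T(G) = (G + 5) - 4 = (5 + G) - 4 = 1 + G)
(T(b(2, 4)) - 2*(-4)*5)*(-43) = ((1 + 7) - 2*(-4)*5)*(-43) = (8 + 8*5)*(-43) = (8 + 40)*(-43) = 48*(-43) = -2064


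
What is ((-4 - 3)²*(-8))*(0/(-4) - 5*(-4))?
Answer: -7840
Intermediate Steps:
((-4 - 3)²*(-8))*(0/(-4) - 5*(-4)) = ((-7)²*(-8))*(0*(-¼) + 20) = (49*(-8))*(0 + 20) = -392*20 = -7840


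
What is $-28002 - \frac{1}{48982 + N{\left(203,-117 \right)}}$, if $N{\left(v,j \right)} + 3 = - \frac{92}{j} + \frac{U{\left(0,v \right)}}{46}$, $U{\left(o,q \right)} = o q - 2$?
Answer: $- \frac{3690789275667}{131804488} \approx -28002.0$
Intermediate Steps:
$U{\left(o,q \right)} = -2 + o q$
$N{\left(v,j \right)} = - \frac{70}{23} - \frac{92}{j}$ ($N{\left(v,j \right)} = -3 + \left(- \frac{92}{j} + \frac{-2 + 0 v}{46}\right) = -3 + \left(- \frac{92}{j} + \left(-2 + 0\right) \frac{1}{46}\right) = -3 - \left(\frac{1}{23} + \frac{92}{j}\right) = - \frac{70}{23} - \frac{92}{j}$)
$-28002 - \frac{1}{48982 + N{\left(203,-117 \right)}} = -28002 - \frac{1}{48982 - \left(\frac{70}{23} + \frac{92}{-117}\right)} = -28002 - \frac{1}{48982 - \frac{6074}{2691}} = -28002 - \frac{1}{\frac{131804488}{2691}} = -28002 - \frac{2691}{131804488} = - \frac{3690789275667}{131804488}$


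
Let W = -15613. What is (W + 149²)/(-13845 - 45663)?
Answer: -61/551 ≈ -0.11071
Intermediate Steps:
(W + 149²)/(-13845 - 45663) = (-15613 + 149²)/(-13845 - 45663) = (-15613 + 22201)/(-59508) = 6588*(-1/59508) = -61/551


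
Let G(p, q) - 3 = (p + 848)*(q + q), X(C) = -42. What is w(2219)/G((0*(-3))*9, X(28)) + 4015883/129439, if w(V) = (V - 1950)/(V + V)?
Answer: 1269478016639575/40917519136578 ≈ 31.025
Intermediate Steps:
G(p, q) = 3 + 2*q*(848 + p) (G(p, q) = 3 + (p + 848)*(q + q) = 3 + (848 + p)*(2*q) = 3 + 2*q*(848 + p))
w(V) = (-1950 + V)/(2*V) (w(V) = (-1950 + V)/((2*V)) = (-1950 + V)*(1/(2*V)) = (-1950 + V)/(2*V))
w(2219)/G((0*(-3))*9, X(28)) + 4015883/129439 = ((½)*(-1950 + 2219)/2219)/(3 + 1696*(-42) + 2*((0*(-3))*9)*(-42)) + 4015883/129439 = ((½)*(1/2219)*269)/(3 - 71232 + 2*(0*9)*(-42)) + 4015883*(1/129439) = 269/(4438*(3 - 71232 + 2*0*(-42))) + 4015883/129439 = 269/(4438*(3 - 71232 + 0)) + 4015883/129439 = (269/4438)/(-71229) + 4015883/129439 = (269/4438)*(-1/71229) + 4015883/129439 = -269/316114302 + 4015883/129439 = 1269478016639575/40917519136578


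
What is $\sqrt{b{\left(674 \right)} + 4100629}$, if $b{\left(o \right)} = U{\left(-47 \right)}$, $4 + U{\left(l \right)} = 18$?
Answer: $3 \sqrt{455627} \approx 2025.0$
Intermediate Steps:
$U{\left(l \right)} = 14$ ($U{\left(l \right)} = -4 + 18 = 14$)
$b{\left(o \right)} = 14$
$\sqrt{b{\left(674 \right)} + 4100629} = \sqrt{14 + 4100629} = \sqrt{4100643} = 3 \sqrt{455627}$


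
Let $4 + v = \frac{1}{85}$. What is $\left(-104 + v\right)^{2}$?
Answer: $\frac{84254041}{7225} \approx 11661.0$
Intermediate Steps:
$v = - \frac{339}{85}$ ($v = -4 + \frac{1}{85} = - \frac{339}{85} \approx -3.9882$)
$\left(-104 + v\right)^{2} = \left(-104 - \frac{339}{85}\right)^{2} = \left(- \frac{9179}{85}\right)^{2} = \frac{84254041}{7225}$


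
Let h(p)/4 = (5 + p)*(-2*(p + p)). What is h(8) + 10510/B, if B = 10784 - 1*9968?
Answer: -673657/408 ≈ -1651.1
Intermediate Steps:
B = 816 (B = 10784 - 9968 = 816)
h(p) = -16*p*(5 + p) (h(p) = 4*((5 + p)*(-2*(p + p))) = 4*((5 + p)*(-4*p)) = 4*(-4*p*(5 + p)) = -16*p*(5 + p))
h(8) + 10510/B = -16*8*(5 + 8) + 10510/816 = -16*8*13 + 10510*(1/816) = -1664 + 5255/408 = -673657/408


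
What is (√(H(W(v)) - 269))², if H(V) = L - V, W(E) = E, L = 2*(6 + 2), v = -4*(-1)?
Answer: -257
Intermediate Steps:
v = 4
L = 16 (L = 2*8 = 16)
H(V) = 16 - V
(√(H(W(v)) - 269))² = (√((16 - 1*4) - 269))² = (√((16 - 4) - 269))² = (√(12 - 269))² = (√(-257))² = (I*√257)² = -257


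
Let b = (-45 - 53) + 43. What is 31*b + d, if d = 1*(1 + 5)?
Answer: -1699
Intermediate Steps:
b = -55 (b = -98 + 43 = -55)
d = 6 (d = 1*6 = 6)
31*b + d = 31*(-55) + 6 = -1705 + 6 = -1699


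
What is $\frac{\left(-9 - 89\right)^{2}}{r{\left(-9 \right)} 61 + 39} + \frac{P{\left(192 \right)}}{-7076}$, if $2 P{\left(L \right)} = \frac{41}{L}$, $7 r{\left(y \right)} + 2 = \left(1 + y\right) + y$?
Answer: $- \frac{91335441139}{1203712512} \approx -75.878$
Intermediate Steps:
$r{\left(y \right)} = - \frac{1}{7} + \frac{2 y}{7}$ ($r{\left(y \right)} = - \frac{2}{7} + \frac{\left(1 + y\right) + y}{7} = - \frac{2}{7} + \frac{1 + 2 y}{7} = - \frac{2}{7} + \left(\frac{1}{7} + \frac{2 y}{7}\right) = - \frac{1}{7} + \frac{2 y}{7}$)
$P{\left(L \right)} = \frac{41}{2 L}$ ($P{\left(L \right)} = \frac{41 \frac{1}{L}}{2} = \frac{41}{2 L}$)
$\frac{\left(-9 - 89\right)^{2}}{r{\left(-9 \right)} 61 + 39} + \frac{P{\left(192 \right)}}{-7076} = \frac{\left(-9 - 89\right)^{2}}{\left(- \frac{1}{7} + \frac{2}{7} \left(-9\right)\right) 61 + 39} + \frac{\frac{41}{2} \cdot \frac{1}{192}}{-7076} = \frac{\left(-98\right)^{2}}{\left(- \frac{1}{7} - \frac{18}{7}\right) 61 + 39} + \frac{41}{2} \cdot \frac{1}{192} \left(- \frac{1}{7076}\right) = \frac{9604}{\left(- \frac{19}{7}\right) 61 + 39} + \frac{41}{384} \left(- \frac{1}{7076}\right) = \frac{9604}{- \frac{1159}{7} + 39} - \frac{41}{2717184} = \frac{9604}{- \frac{886}{7}} - \frac{41}{2717184} = 9604 \left(- \frac{7}{886}\right) - \frac{41}{2717184} = - \frac{33614}{443} - \frac{41}{2717184} = - \frac{91335441139}{1203712512}$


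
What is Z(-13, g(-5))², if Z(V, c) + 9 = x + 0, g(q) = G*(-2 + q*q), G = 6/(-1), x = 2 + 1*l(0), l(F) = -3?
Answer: 100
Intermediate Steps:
x = -1 (x = 2 + 1*(-3) = 2 - 3 = -1)
G = -6 (G = 6*(-1) = -6)
g(q) = 12 - 6*q² (g(q) = -6*(-2 + q*q) = -6*(-2 + q²) = 12 - 6*q²)
Z(V, c) = -10 (Z(V, c) = -9 + (-1 + 0) = -9 - 1 = -10)
Z(-13, g(-5))² = (-10)² = 100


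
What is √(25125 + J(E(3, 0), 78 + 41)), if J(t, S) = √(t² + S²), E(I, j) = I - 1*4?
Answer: √(25125 + √14162) ≈ 158.88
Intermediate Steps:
E(I, j) = -4 + I (E(I, j) = I - 4 = -4 + I)
J(t, S) = √(S² + t²)
√(25125 + J(E(3, 0), 78 + 41)) = √(25125 + √((78 + 41)² + (-4 + 3)²)) = √(25125 + √(119² + (-1)²)) = √(25125 + √(14161 + 1)) = √(25125 + √14162)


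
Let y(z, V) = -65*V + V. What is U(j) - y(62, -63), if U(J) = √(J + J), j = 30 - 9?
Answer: -4032 + √42 ≈ -4025.5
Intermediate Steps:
j = 21
U(J) = √2*√J (U(J) = √(2*J) = √2*√J)
y(z, V) = -64*V
U(j) - y(62, -63) = √2*√21 - (-64)*(-63) = √42 - 1*4032 = √42 - 4032 = -4032 + √42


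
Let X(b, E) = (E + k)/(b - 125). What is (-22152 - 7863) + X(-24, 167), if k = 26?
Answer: -4472428/149 ≈ -30016.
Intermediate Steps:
X(b, E) = (26 + E)/(-125 + b) (X(b, E) = (E + 26)/(b - 125) = (26 + E)/(-125 + b))
(-22152 - 7863) + X(-24, 167) = (-22152 - 7863) + (26 + 167)/(-125 - 24) = -30015 + 193/(-149) = -30015 - 1/149*193 = -30015 - 193/149 = -4472428/149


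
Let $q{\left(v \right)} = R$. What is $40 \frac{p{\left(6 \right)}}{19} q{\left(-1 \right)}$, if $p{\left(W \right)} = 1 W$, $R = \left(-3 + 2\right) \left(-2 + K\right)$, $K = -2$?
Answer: $\frac{960}{19} \approx 50.526$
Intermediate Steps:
$R = 4$ ($R = \left(-3 + 2\right) \left(-2 - 2\right) = \left(-1\right) \left(-4\right) = 4$)
$q{\left(v \right)} = 4$
$p{\left(W \right)} = W$
$40 \frac{p{\left(6 \right)}}{19} q{\left(-1 \right)} = 40 \cdot \frac{6}{19} \cdot 4 = \frac{240}{19} \cdot 4 = \frac{960}{19}$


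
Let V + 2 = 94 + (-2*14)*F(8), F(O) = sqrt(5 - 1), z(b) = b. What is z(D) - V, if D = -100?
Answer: -136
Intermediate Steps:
F(O) = 2 (F(O) = sqrt(4) = 2)
V = 36 (V = -2 + (94 - 2*14*2) = -2 + (94 - 28*2) = -2 + (94 - 56) = -2 + 38 = 36)
z(D) - V = -100 - 1*36 = -100 - 36 = -136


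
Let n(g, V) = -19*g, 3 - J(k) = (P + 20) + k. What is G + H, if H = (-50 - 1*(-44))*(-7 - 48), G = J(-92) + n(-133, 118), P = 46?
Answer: 2886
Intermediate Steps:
J(k) = -63 - k (J(k) = 3 - ((46 + 20) + k) = 3 - (66 + k) = 3 + (-66 - k) = -63 - k)
n(g, V) = -19*g
G = 2556 (G = (-63 - 1*(-92)) - 19*(-133) = (-63 + 92) + 2527 = 29 + 2527 = 2556)
H = 330 (H = (-50 + 44)*(-55) = -6*(-55) = 330)
G + H = 2556 + 330 = 2886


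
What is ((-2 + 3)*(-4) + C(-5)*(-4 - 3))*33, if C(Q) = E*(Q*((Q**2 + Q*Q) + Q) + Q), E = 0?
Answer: -132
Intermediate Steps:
C(Q) = 0 (C(Q) = 0*(Q*((Q**2 + Q*Q) + Q) + Q) = 0*(Q*((Q**2 + Q**2) + Q) + Q) = 0*(Q*(2*Q**2 + Q) + Q) = 0*(Q*(Q + 2*Q**2) + Q) = 0*(Q + Q*(Q + 2*Q**2)) = 0)
((-2 + 3)*(-4) + C(-5)*(-4 - 3))*33 = ((-2 + 3)*(-4) + 0*(-4 - 3))*33 = (1*(-4) + 0*(-7))*33 = (-4 + 0)*33 = -4*33 = -132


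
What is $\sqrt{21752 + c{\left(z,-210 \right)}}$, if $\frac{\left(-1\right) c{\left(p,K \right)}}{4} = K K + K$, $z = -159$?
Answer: $4 i \sqrt{9613} \approx 392.18 i$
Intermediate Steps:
$c{\left(p,K \right)} = - 4 K - 4 K^{2}$ ($c{\left(p,K \right)} = - 4 \left(K K + K\right) = - 4 \left(K^{2} + K\right) = - 4 \left(K + K^{2}\right) = - 4 K - 4 K^{2}$)
$\sqrt{21752 + c{\left(z,-210 \right)}} = \sqrt{21752 - - 840 \left(1 - 210\right)} = \sqrt{21752 - \left(-840\right) \left(-209\right)} = \sqrt{21752 - 175560} = \sqrt{-153808} = 4 i \sqrt{9613}$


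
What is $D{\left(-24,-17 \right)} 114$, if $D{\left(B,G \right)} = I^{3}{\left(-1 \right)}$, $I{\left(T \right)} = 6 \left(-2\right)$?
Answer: $-196992$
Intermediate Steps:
$I{\left(T \right)} = -12$
$D{\left(B,G \right)} = -1728$ ($D{\left(B,G \right)} = \left(-12\right)^{3} = -1728$)
$D{\left(-24,-17 \right)} 114 = \left(-1728\right) 114 = -196992$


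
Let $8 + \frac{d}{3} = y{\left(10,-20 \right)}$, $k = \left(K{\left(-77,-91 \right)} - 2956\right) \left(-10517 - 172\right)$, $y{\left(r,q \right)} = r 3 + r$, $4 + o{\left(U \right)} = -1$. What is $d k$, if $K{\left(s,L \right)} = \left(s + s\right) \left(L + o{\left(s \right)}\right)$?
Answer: $-12137231232$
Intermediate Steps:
$o{\left(U \right)} = -5$ ($o{\left(U \right)} = -4 - 1 = -5$)
$K{\left(s,L \right)} = 2 s \left(-5 + L\right)$ ($K{\left(s,L \right)} = \left(s + s\right) \left(L - 5\right) = 2 s \left(-5 + L\right)$)
$y{\left(r,q \right)} = 4 r$ ($y{\left(r,q \right)} = 3 r + r = 4 r$)
$k = -126429492$ ($k = \left(2 \left(-77\right) \left(-5 - 91\right) - 2956\right) \left(-10517 - 172\right) = \left(2 \left(-77\right) \left(-96\right) - 2956\right) \left(-10689\right) = \left(14784 - 2956\right) \left(-10689\right) = 11828 \left(-10689\right) = -126429492$)
$d = 96$ ($d = -24 + 3 \cdot 4 \cdot 10 = -24 + 3 \cdot 40 = -24 + 120 = 96$)
$d k = 96 \left(-126429492\right) = -12137231232$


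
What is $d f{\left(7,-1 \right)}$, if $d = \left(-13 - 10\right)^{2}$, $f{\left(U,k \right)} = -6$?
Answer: $-3174$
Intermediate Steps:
$d = 529$ ($d = \left(-23\right)^{2} = 529$)
$d f{\left(7,-1 \right)} = 529 \left(-6\right) = -3174$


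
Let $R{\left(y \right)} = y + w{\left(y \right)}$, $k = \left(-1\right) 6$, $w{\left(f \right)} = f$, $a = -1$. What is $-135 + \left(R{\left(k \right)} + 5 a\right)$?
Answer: $-152$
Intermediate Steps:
$k = -6$
$R{\left(y \right)} = 2 y$ ($R{\left(y \right)} = y + y = 2 y$)
$-135 + \left(R{\left(k \right)} + 5 a\right) = -135 + \left(2 \left(-6\right) + 5 \left(-1\right)\right) = -135 - 17 = -152$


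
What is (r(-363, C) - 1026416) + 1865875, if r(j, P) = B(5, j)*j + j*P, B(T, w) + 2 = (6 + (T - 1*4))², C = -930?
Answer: 1159988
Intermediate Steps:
B(T, w) = -2 + (2 + T)² (B(T, w) = -2 + (6 + (T - 1*4))² = -2 + (6 + (T - 4))² = -2 + (6 + (-4 + T))² = -2 + (2 + T)²)
r(j, P) = 47*j + P*j (r(j, P) = (-2 + (2 + 5)²)*j + j*P = (-2 + 7²)*j + P*j = (-2 + 49)*j + P*j = 47*j + P*j)
(r(-363, C) - 1026416) + 1865875 = (-363*(47 - 930) - 1026416) + 1865875 = (-363*(-883) - 1026416) + 1865875 = (320529 - 1026416) + 1865875 = -705887 + 1865875 = 1159988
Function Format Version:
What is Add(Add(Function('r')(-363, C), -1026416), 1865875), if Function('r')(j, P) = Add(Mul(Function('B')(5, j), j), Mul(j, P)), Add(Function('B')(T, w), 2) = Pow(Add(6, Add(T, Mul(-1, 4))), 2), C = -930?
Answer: 1159988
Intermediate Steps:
Function('B')(T, w) = Add(-2, Pow(Add(2, T), 2)) (Function('B')(T, w) = Add(-2, Pow(Add(6, Add(T, Mul(-1, 4))), 2)) = Add(-2, Pow(Add(6, Add(T, -4)), 2)) = Add(-2, Pow(Add(6, Add(-4, T)), 2)) = Add(-2, Pow(Add(2, T), 2)))
Function('r')(j, P) = Add(Mul(47, j), Mul(P, j)) (Function('r')(j, P) = Add(Mul(Add(-2, Pow(Add(2, 5), 2)), j), Mul(j, P)) = Add(Mul(Add(-2, Pow(7, 2)), j), Mul(P, j)) = Add(Mul(Add(-2, 49), j), Mul(P, j)) = Add(Mul(47, j), Mul(P, j)))
Add(Add(Function('r')(-363, C), -1026416), 1865875) = Add(Add(Mul(-363, Add(47, -930)), -1026416), 1865875) = Add(Add(Mul(-363, -883), -1026416), 1865875) = Add(Add(320529, -1026416), 1865875) = Add(-705887, 1865875) = 1159988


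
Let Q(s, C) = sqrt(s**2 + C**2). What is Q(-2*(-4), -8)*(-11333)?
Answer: -90664*sqrt(2) ≈ -1.2822e+5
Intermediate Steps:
Q(s, C) = sqrt(C**2 + s**2)
Q(-2*(-4), -8)*(-11333) = sqrt((-8)**2 + (-2*(-4))**2)*(-11333) = sqrt(64 + 8**2)*(-11333) = sqrt(64 + 64)*(-11333) = sqrt(128)*(-11333) = (8*sqrt(2))*(-11333) = -90664*sqrt(2)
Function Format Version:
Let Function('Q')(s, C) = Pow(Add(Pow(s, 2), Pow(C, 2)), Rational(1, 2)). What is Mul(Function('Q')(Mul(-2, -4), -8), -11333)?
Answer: Mul(-90664, Pow(2, Rational(1, 2))) ≈ -1.2822e+5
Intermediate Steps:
Function('Q')(s, C) = Pow(Add(Pow(C, 2), Pow(s, 2)), Rational(1, 2))
Mul(Function('Q')(Mul(-2, -4), -8), -11333) = Mul(Pow(Add(Pow(-8, 2), Pow(Mul(-2, -4), 2)), Rational(1, 2)), -11333) = Mul(Pow(Add(64, Pow(8, 2)), Rational(1, 2)), -11333) = Mul(Pow(Add(64, 64), Rational(1, 2)), -11333) = Mul(Pow(128, Rational(1, 2)), -11333) = Mul(Mul(8, Pow(2, Rational(1, 2))), -11333) = Mul(-90664, Pow(2, Rational(1, 2)))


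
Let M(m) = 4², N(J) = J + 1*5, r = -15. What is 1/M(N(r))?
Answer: 1/16 ≈ 0.062500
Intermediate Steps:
N(J) = 5 + J (N(J) = J + 5 = 5 + J)
M(m) = 16
1/M(N(r)) = 1/16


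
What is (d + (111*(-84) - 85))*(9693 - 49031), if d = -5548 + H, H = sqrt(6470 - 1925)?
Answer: 588378466 - 118014*sqrt(505) ≈ 5.8573e+8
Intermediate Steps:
H = 3*sqrt(505) (H = sqrt(4545) = 3*sqrt(505) ≈ 67.417)
d = -5548 + 3*sqrt(505) ≈ -5480.6
(d + (111*(-84) - 85))*(9693 - 49031) = ((-5548 + 3*sqrt(505)) + (111*(-84) - 85))*(9693 - 49031) = ((-5548 + 3*sqrt(505)) + (-9324 - 85))*(-39338) = ((-5548 + 3*sqrt(505)) - 9409)*(-39338) = (-14957 + 3*sqrt(505))*(-39338) = 588378466 - 118014*sqrt(505)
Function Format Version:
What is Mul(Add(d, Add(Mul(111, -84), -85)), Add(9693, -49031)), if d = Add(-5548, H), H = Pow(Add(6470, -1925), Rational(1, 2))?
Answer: Add(588378466, Mul(-118014, Pow(505, Rational(1, 2)))) ≈ 5.8573e+8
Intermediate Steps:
H = Mul(3, Pow(505, Rational(1, 2))) (H = Pow(4545, Rational(1, 2)) = Mul(3, Pow(505, Rational(1, 2))) ≈ 67.417)
d = Add(-5548, Mul(3, Pow(505, Rational(1, 2)))) ≈ -5480.6
Mul(Add(d, Add(Mul(111, -84), -85)), Add(9693, -49031)) = Mul(Add(Add(-5548, Mul(3, Pow(505, Rational(1, 2)))), Add(Mul(111, -84), -85)), Add(9693, -49031)) = Mul(Add(Add(-5548, Mul(3, Pow(505, Rational(1, 2)))), Add(-9324, -85)), -39338) = Mul(Add(Add(-5548, Mul(3, Pow(505, Rational(1, 2)))), -9409), -39338) = Mul(Add(-14957, Mul(3, Pow(505, Rational(1, 2)))), -39338) = Add(588378466, Mul(-118014, Pow(505, Rational(1, 2))))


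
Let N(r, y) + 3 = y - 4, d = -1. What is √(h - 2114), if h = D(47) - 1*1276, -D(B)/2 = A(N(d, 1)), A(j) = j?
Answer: I*√3378 ≈ 58.121*I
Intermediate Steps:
N(r, y) = -7 + y (N(r, y) = -3 + (y - 4) = -3 + (-4 + y) = -7 + y)
D(B) = 12 (D(B) = -2*(-7 + 1) = -2*(-6) = 12)
h = -1264 (h = 12 - 1*1276 = 12 - 1276 = -1264)
√(h - 2114) = √(-1264 - 2114) = √(-3378) = I*√3378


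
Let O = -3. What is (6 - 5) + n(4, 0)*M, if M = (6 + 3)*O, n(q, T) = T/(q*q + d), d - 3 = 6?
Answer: 1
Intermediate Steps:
d = 9 (d = 3 + 6 = 9)
n(q, T) = T/(9 + q²) (n(q, T) = T/(q*q + 9) = T/(q² + 9) = T/(9 + q²))
M = -27 (M = (6 + 3)*(-3) = 9*(-3) = -27)
(6 - 5) + n(4, 0)*M = (6 - 5) + (0/(9 + 4²))*(-27) = 1 + (0/(9 + 16))*(-27) = 1 + (0/25)*(-27) = 1 + (0*(1/25))*(-27) = 1 + 0*(-27) = 1 + 0 = 1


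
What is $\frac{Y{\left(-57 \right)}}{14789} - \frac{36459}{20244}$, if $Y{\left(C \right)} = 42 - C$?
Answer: $- \frac{179062665}{99796172} \approx -1.7943$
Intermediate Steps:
$\frac{Y{\left(-57 \right)}}{14789} - \frac{36459}{20244} = \frac{42 - -57}{14789} - \frac{36459}{20244} = \left(42 + 57\right) \frac{1}{14789} - \frac{12153}{6748} = 99 \cdot \frac{1}{14789} - \frac{12153}{6748} = \frac{99}{14789} - \frac{12153}{6748} = - \frac{179062665}{99796172}$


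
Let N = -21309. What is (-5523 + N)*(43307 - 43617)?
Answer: 8317920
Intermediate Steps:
(-5523 + N)*(43307 - 43617) = (-5523 - 21309)*(43307 - 43617) = -26832*(-310) = 8317920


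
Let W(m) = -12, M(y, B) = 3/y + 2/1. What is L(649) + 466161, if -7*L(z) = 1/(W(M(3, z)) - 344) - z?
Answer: 1161904257/2492 ≈ 4.6625e+5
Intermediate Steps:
M(y, B) = 2 + 3/y (M(y, B) = 3/y + 2*1 = 3/y + 2 = 2 + 3/y)
L(z) = 1/2492 + z/7 (L(z) = -(1/(-12 - 344) - z)/7 = -(1/(-356) - z)/7 = -(-1/356 - z)/7 = 1/2492 + z/7)
L(649) + 466161 = (1/2492 + (1/7)*649) + 466161 = (1/2492 + 649/7) + 466161 = 231045/2492 + 466161 = 1161904257/2492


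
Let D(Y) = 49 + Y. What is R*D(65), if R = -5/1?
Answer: -570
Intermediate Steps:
R = -5 (R = -5*1 = -5)
R*D(65) = -5*(49 + 65) = -5*114 = -570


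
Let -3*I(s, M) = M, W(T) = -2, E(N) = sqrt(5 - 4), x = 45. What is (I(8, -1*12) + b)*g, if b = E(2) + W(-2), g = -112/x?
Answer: -112/15 ≈ -7.4667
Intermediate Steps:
E(N) = 1 (E(N) = sqrt(1) = 1)
I(s, M) = -M/3
g = -112/45 ≈ -2.4889
b = -1 (b = 1 - 2 = -1)
(I(8, -1*12) + b)*g = (-(-1)*12/3 - 1)*(-112/45) = (-1/3*(-12) - 1)*(-112/45) = (4 - 1)*(-112/45) = 3*(-112/45) = -112/15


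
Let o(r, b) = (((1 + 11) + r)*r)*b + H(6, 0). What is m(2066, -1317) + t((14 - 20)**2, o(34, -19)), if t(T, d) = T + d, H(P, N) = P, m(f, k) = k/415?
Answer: -12316027/415 ≈ -29677.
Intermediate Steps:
m(f, k) = k/415 (m(f, k) = k*(1/415) = k/415)
o(r, b) = 6 + b*r*(12 + r) (o(r, b) = (((1 + 11) + r)*r)*b + 6 = ((12 + r)*r)*b + 6 = (r*(12 + r))*b + 6 = b*r*(12 + r) + 6 = 6 + b*r*(12 + r))
m(2066, -1317) + t((14 - 20)**2, o(34, -19)) = (1/415)*(-1317) + ((14 - 20)**2 + (6 - 19*34**2 + 12*(-19)*34)) = -1317/415 + ((-6)**2 + (6 - 19*1156 - 7752)) = -1317/415 + (36 + (6 - 21964 - 7752)) = -1317/415 + (36 - 29710) = -1317/415 - 29674 = -12316027/415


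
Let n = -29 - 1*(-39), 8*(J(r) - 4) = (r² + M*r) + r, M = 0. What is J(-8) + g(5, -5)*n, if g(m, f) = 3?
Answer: 41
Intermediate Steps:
J(r) = 4 + r/8 + r²/8 (J(r) = 4 + ((r² + 0*r) + r)/8 = 4 + ((r² + 0) + r)/8 = 4 + (r² + r)/8 = 4 + (r + r²)/8 = 4 + (r/8 + r²/8) = 4 + r/8 + r²/8)
n = 10 (n = -29 + 39 = 10)
J(-8) + g(5, -5)*n = (4 + (⅛)*(-8) + (⅛)*(-8)²) + 3*10 = (4 - 1 + (⅛)*64) + 30 = (4 - 1 + 8) + 30 = 11 + 30 = 41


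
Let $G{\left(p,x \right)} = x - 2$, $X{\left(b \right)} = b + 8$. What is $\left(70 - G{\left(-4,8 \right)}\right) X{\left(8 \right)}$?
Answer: $1024$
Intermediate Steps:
$X{\left(b \right)} = 8 + b$
$G{\left(p,x \right)} = -2 + x$
$\left(70 - G{\left(-4,8 \right)}\right) X{\left(8 \right)} = \left(70 - \left(-2 + 8\right)\right) \left(8 + 8\right) = \left(70 - 6\right) 16 = 64 \cdot 16 = 1024$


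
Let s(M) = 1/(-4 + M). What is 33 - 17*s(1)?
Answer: 116/3 ≈ 38.667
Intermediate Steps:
33 - 17*s(1) = 33 - 17/(-4 + 1) = 33 - 17/(-3) = 33 - 17*(-1/3) = 33 + 17/3 = 116/3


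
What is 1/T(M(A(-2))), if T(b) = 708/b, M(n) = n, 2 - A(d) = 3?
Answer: -1/708 ≈ -0.0014124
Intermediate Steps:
A(d) = -1 (A(d) = 2 - 1*3 = 2 - 3 = -1)
1/T(M(A(-2))) = 1/(708/(-1)) = 1/(708*(-1)) = 1/(-708) = -1/708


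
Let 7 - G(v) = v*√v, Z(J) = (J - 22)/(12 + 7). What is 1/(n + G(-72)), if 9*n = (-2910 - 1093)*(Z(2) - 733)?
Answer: 530394861/173173095461234 - 350892*I*√2/86586547730617 ≈ 3.0628e-6 - 5.7311e-9*I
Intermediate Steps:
Z(J) = -22/19 + J/19 (Z(J) = (-22 + J)/19 = (-22 + J)*(1/19) = -22/19 + J/19)
n = 18609947/57 (n = ((-2910 - 1093)*((-22/19 + (1/19)*2) - 733))/9 = (-4003*((-22/19 + 2/19) - 733))/9 = (-4003*(-20/19 - 733))/9 = (-4003*(-13947/19))/9 = (⅑)*(55829841/19) = 18609947/57 ≈ 3.2649e+5)
G(v) = 7 - v^(3/2) (G(v) = 7 - v*√v = 7 - v^(3/2))
1/(n + G(-72)) = 1/(18609947/57 + (7 - (-72)^(3/2))) = 1/(18609947/57 + (7 - (-432)*I*√2)) = 1/(18609947/57 + (7 + 432*I*√2)) = 1/(18610346/57 + 432*I*√2)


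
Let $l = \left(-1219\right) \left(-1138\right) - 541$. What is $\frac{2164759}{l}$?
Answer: $\frac{2164759}{1386681} \approx 1.5611$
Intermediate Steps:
$l = 1386681$ ($l = 1387222 - 541 = 1386681$)
$\frac{2164759}{l} = \frac{2164759}{1386681}$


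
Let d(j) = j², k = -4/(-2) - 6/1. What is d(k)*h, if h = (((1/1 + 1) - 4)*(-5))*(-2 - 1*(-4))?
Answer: 320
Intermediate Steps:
k = -4 (k = -4*(-½) - 6*1 = 2 - 6 = -4)
h = 20 (h = (((1 + 1) - 4)*(-5))*(-2 + 4) = ((2 - 4)*(-5))*2 = -2*(-5)*2 = 10*2 = 20)
d(k)*h = (-4)²*20 = 16*20 = 320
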